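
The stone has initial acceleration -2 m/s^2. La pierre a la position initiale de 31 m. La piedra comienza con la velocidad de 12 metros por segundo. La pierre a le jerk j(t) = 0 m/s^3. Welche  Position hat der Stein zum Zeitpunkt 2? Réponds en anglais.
We need to integrate our jerk equation j(t) = 0 3 times. The integral of jerk, with a(0) = -2, gives acceleration: a(t) = -2. The integral of acceleration is velocity. Using v(0) = 12, we get v(t) = 12 - 2·t. Finding the antiderivative of v(t) and using x(0) = 31: x(t) = -t^2 + 12·t + 31. Using x(t) = -t^2 + 12·t + 31 and substituting t = 2, we find x = 51.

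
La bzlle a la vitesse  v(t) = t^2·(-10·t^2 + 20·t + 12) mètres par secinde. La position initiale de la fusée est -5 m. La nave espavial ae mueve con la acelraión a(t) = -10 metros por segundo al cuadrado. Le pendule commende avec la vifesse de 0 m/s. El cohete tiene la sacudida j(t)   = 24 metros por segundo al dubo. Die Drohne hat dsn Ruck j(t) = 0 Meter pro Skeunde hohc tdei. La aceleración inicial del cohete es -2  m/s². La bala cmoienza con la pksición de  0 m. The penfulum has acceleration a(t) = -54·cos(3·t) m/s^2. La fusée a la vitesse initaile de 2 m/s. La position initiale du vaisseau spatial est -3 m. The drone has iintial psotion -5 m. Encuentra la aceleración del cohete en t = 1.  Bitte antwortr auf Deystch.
Wir müssen die Stammfunktion unserer Gleichung für den Ruck j(t) = 24 1-mal finden. Mit ∫j(t)dt und Anwendung von a(0) = -2, finden wir a(t) = 24·t - 2. Mit a(t) = 24·t - 2 und Einsetzen von t = 1, finden wir a = 22.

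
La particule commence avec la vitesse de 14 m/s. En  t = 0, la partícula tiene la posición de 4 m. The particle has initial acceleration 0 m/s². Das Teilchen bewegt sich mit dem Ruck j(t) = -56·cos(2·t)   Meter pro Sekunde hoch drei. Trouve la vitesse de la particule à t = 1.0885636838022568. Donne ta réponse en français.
Nous devons trouver la primitive de notre équation du jerk j(t) = -56·cos(2·t) 2 fois. En prenant ∫j(t)dt et en appliquant a(0) = 0, nous trouvons a(t) = -28·sin(2·t). En intégrant l'accélération et en utilisant la condition initiale v(0) = 14, nous obtenons v(t) = 14·cos(2·t). De l'équation de la vitesse v(t) = 14·cos(2·t), nous substituons t = 1.0885636838022568 pour obtenir v = -7.97798898350163.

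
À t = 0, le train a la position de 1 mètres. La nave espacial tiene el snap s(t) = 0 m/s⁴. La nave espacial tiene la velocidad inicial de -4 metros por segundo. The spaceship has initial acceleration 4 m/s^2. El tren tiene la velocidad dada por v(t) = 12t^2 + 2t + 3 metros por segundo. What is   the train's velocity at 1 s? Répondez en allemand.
Mit v(t) = 12·t^2 + 2·t + 3 und Einsetzen von t = 1, finden wir v = 17.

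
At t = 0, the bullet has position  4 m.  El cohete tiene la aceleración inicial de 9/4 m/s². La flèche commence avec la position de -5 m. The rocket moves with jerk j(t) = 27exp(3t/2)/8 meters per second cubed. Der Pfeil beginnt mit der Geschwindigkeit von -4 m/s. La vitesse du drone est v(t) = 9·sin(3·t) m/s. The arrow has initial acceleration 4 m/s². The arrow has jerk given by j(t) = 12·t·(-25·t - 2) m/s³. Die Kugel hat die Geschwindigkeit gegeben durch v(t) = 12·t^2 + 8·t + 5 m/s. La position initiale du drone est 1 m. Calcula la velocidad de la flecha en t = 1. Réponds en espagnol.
Debemos encontrar la integral de nuestra ecuación de la sacudida j(t) = 12·t·(-25·t - 2) 2 veces. La antiderivada de la sacudida, con a(0) = 4, da la aceleración: a(t) = -100·t^3 - 12·t^2 + 4. La antiderivada de la aceleración, con v(0) = -4, da la velocidad: v(t) = -25·t^4 - 4·t^3 + 4·t - 4. Tenemos la velocidad v(t) = -25·t^4 - 4·t^3 + 4·t - 4. Sustituyendo t = 1: v(1) = -29.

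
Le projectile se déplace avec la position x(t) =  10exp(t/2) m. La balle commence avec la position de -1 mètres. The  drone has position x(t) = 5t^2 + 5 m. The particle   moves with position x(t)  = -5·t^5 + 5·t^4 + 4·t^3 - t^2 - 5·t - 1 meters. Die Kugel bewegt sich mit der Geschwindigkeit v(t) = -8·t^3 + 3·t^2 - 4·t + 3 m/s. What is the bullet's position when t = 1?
Starting from velocity v(t) = -8·t^3 + 3·t^2 - 4·t + 3, we take 1 antiderivative. Taking ∫v(t)dt and applying x(0) = -1, we find x(t) = -2·t^4 + t^3 - 2·t^2 + 3·t - 1. Using x(t) = -2·t^4 + t^3 - 2·t^2 + 3·t - 1 and substituting t = 1, we find x = -1.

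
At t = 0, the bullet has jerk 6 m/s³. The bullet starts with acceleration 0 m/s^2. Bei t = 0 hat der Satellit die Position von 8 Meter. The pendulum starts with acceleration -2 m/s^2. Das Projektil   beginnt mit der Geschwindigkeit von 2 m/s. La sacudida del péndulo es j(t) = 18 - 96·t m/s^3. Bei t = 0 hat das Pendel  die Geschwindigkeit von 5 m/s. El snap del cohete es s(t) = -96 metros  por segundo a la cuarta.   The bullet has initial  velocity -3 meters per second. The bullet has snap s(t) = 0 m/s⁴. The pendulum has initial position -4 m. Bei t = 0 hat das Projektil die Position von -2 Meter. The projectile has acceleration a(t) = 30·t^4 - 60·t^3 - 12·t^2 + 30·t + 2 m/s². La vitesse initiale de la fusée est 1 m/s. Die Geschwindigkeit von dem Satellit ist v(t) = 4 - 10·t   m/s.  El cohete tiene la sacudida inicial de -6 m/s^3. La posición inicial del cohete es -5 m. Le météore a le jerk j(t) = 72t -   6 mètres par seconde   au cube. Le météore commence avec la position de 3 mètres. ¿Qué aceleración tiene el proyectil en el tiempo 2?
De la ecuación de la aceleración a(t) = 30·t^4 - 60·t^3 - 12·t^2 + 30·t + 2, sustituimos t = 2 para obtener a = 14.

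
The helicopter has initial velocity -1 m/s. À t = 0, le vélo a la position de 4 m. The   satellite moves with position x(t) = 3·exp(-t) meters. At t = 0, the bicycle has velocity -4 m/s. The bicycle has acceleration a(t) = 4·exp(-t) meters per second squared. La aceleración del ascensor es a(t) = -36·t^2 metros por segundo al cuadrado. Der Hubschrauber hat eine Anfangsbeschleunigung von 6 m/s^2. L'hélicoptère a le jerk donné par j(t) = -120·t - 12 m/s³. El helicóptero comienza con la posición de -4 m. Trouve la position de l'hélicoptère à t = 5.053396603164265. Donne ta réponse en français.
Nous devons intégrer notre équation du jerk j(t) = -120·t - 12 3 fois. L'intégrale du jerk, avec a(0) = 6, donne l'accélération: a(t) = -60·t^2 - 12·t + 6. En intégrant l'accélération et en utilisant la condition initiale v(0) = -1, nous obtenons v(t) = -20·t^3 - 6·t^2 + 6·t - 1. En prenant ∫v(t)dt et en appliquant x(0) = -4, nous trouvons x(t) = -5·t^4 - 2·t^3 + 3·t^2 - t - 4. En utilisant x(t) = -5·t^4 - 2·t^3 + 3·t^2 - t - 4 et en substituant t = 5.053396603164265, nous trouvons x = -3451.18344670067.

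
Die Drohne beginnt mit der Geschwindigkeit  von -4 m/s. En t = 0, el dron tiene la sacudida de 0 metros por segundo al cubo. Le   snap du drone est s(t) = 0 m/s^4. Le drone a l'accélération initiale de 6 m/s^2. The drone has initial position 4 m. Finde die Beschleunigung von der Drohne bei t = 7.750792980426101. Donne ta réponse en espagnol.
Para resolver esto, necesitamos tomar 2 antiderivadas de nuestra ecuación del snap s(t) = 0. La antiderivada del snap, con j(0) = 0, da la sacudida: j(t) = 0. La integral de la sacudida es la aceleración. Usando a(0) = 6, obtenemos a(t) = 6. Usando a(t) = 6 y sustituyendo t = 7.750792980426101, encontramos a = 6.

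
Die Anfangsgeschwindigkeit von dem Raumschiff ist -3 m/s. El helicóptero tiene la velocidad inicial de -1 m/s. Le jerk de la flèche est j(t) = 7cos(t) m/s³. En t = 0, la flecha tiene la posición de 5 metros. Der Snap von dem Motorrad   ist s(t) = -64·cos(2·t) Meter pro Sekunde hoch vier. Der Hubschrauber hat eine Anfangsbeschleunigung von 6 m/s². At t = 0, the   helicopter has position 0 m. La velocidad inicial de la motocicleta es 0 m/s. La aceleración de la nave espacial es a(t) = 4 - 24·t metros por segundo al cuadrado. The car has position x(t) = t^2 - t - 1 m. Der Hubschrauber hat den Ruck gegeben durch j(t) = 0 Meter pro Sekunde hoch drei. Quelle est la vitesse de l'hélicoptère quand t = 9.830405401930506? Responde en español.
Debemos encontrar la integral de nuestra ecuación de la sacudida j(t) = 0 2 veces. Integrando la sacudida y usando la condición inicial a(0) = 6, obtenemos a(t) = 6. La integral de la aceleración, con v(0) = -1, da la velocidad: v(t) = 6·t - 1. Usando v(t) = 6·t - 1 y sustituyendo t = 9.830405401930506, encontramos v = 57.9824324115830.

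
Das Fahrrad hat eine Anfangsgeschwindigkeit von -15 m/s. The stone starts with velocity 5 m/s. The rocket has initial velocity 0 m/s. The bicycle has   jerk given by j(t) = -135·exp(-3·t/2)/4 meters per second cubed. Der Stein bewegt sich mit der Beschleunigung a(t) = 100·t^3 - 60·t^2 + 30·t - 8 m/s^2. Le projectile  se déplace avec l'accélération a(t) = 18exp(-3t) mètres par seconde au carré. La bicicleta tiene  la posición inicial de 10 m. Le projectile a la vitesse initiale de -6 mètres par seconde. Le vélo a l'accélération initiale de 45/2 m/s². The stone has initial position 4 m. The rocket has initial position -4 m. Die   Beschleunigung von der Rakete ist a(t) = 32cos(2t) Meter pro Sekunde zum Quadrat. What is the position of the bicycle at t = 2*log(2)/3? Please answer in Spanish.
Para resolver esto, necesitamos tomar 3 integrales de nuestra ecuación de la sacudida j(t) = -135·exp(-3·t/2)/4. Tomando ∫j(t)dt y aplicando a(0) = 45/2, encontramos a(t) = 45·exp(-3·t/2)/2. Integrando la aceleración y usando la condición inicial v(0) = -15, obtenemos v(t) = -15·exp(-3·t/2). La integral de la velocidad, con x(0) = 10, da la posición: x(t) = 10·exp(-3·t/2). Usando x(t) = 10·exp(-3·t/2) y sustituyendo t = 2*log(2)/3, encontramos x = 5.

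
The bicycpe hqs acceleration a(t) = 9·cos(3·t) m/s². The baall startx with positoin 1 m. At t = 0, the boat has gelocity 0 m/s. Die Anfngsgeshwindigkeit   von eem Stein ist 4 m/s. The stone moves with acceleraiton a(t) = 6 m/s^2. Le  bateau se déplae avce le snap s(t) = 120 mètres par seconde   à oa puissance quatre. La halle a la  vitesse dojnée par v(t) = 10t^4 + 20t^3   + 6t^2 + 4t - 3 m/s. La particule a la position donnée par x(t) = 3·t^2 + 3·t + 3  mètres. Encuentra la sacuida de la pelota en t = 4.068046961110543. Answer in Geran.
Um dies zu lösen, müssen wir 2 Ableitungen unserer Gleichung für die Geschwindigkeit v(t) = 10·t^4 + 20·t^3 + 6·t^2 + 4·t - 3 nehmen. Mit d/dt von v(t) finden wir a(t) = 40·t^3 + 60·t^2 + 12·t + 4. Durch Ableiten von der Beschleunigung erhalten wir den Ruck: j(t) = 120·t^2 + 120·t + 12. Aus der Gleichung für den Ruck j(t) = 120·t^2 + 120·t + 12, setzen wir t = 4.068046961110543 ein und erhalten j = 2486.04636466935.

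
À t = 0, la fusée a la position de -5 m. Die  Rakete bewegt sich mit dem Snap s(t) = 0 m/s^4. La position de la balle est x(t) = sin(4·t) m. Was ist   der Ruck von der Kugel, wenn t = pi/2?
Um dies zu lösen, müssen wir 3 Ableitungen unserer Gleichung für die Position x(t) = sin(4·t) nehmen. Mit d/dt von x(t) finden wir v(t) = 4·cos(4·t). Mit d/dt von v(t) finden wir a(t) = -16·sin(4·t). Mit d/dt von a(t) finden wir j(t) = -64·cos(4·t). Aus der Gleichung für den Ruck j(t) = -64·cos(4·t), setzen wir t = pi/2 ein und erhalten j = -64.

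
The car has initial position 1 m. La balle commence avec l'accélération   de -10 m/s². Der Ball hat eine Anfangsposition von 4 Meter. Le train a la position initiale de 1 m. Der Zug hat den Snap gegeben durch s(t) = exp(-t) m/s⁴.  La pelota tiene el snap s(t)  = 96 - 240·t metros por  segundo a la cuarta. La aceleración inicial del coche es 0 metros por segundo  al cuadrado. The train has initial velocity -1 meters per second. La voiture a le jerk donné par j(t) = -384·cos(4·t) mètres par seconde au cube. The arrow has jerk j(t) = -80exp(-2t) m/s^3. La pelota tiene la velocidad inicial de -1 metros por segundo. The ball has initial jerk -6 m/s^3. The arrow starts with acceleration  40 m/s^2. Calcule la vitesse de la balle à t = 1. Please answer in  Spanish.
Partiendo del snap s(t) = 96 - 240·t, tomamos 3 antiderivadas. La integral del snap, con j(0) = -6, da la sacudida: j(t) = -120·t^2 + 96·t - 6. La antiderivada de la sacudida es la aceleración. Usando a(0) = -10, obtenemos a(t) = -40·t^3 + 48·t^2 - 6·t - 10. La antiderivada de la aceleración es la velocidad. Usando v(0) = -1, obtenemos v(t) = -10·t^4 + 16·t^3 - 3·t^2 - 10·t - 1. De la ecuación de la velocidad v(t) = -10·t^4 + 16·t^3 - 3·t^2 - 10·t - 1, sustituimos t = 1 para obtener v = -8.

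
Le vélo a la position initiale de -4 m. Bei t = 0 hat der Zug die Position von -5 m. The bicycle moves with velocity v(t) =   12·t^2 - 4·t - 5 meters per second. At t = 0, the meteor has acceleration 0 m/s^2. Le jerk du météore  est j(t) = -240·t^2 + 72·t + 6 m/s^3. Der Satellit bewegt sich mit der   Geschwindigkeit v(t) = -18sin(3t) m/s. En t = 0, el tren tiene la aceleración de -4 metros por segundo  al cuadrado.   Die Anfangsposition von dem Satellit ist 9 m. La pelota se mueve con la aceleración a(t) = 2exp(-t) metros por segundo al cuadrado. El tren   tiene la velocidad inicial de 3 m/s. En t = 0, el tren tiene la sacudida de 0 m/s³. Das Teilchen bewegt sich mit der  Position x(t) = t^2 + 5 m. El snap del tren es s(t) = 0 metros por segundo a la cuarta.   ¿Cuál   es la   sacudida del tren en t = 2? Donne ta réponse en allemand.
Ausgehend von dem Snap s(t) = 0, nehmen wir 1 Stammfunktion. Die Stammfunktion von dem Snap, mit j(0) = 0, ergibt den Ruck: j(t) = 0. Aus der Gleichung für den Ruck j(t) = 0, setzen wir t = 2 ein und erhalten j = 0.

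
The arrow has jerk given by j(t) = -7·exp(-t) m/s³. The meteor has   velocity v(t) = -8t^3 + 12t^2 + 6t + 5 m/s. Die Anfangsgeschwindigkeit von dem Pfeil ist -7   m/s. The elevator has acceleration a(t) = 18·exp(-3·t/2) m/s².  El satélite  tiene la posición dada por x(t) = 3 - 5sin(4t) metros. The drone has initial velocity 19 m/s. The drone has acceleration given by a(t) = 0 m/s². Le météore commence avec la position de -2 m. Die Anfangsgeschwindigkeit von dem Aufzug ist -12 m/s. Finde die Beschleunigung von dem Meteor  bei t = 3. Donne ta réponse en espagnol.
Debemos derivar nuestra ecuación de la velocidad v(t) = -8·t^3 + 12·t^2 + 6·t + 5 1 vez. La derivada de la velocidad da la aceleración: a(t) = -24·t^2 + 24·t + 6. Usando a(t) = -24·t^2 + 24·t + 6 y sustituyendo t = 3, encontramos a = -138.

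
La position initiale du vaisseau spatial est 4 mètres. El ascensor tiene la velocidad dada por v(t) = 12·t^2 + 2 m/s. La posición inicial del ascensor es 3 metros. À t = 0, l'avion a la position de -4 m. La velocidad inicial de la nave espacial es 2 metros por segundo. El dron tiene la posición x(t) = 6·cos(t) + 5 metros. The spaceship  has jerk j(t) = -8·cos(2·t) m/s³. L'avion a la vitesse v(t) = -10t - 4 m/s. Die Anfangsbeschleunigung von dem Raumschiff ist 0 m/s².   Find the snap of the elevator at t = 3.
We must differentiate our velocity equation v(t) = 12·t^2 + 2 3 times. The derivative of velocity gives acceleration: a(t) = 24·t. Differentiating acceleration, we get jerk: j(t) = 24. Taking d/dt of j(t), we find s(t) = 0. From the given snap equation s(t) = 0, we substitute t = 3 to get s = 0.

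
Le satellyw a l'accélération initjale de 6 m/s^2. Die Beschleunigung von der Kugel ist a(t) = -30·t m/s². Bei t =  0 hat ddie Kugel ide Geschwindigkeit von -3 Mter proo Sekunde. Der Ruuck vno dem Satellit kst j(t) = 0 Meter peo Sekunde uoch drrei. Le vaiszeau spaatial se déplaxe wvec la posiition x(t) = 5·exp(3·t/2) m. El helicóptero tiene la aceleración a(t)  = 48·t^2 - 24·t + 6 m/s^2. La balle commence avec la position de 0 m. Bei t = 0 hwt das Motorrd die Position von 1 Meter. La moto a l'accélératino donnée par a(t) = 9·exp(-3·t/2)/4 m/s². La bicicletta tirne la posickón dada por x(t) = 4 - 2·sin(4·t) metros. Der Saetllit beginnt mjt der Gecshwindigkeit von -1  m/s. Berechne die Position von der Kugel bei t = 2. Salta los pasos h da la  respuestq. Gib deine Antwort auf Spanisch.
La respuesta es -46.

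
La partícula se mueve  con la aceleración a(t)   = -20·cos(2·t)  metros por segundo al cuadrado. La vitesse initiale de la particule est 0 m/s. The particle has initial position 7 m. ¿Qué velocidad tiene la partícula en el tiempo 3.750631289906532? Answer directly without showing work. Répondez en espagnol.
En t = 3.750631289906532, v = -9.38436883776821.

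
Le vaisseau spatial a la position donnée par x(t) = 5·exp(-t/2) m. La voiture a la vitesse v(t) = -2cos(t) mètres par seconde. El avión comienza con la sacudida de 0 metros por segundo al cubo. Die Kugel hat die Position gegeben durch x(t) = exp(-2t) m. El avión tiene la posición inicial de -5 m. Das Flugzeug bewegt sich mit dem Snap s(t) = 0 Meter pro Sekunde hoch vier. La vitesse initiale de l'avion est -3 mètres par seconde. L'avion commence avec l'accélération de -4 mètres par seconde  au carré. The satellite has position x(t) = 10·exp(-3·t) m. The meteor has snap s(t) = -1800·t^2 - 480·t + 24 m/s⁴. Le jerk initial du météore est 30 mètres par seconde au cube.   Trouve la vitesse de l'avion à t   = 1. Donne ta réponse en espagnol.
Partiendo del snap s(t) = 0, tomamos 3 integrales. Integrando el snap y usando la condición inicial j(0) = 0, obtenemos j(t) = 0. Tomando ∫j(t)dt y aplicando a(0) = -4, encontramos a(t) = -4. Tomando ∫a(t)dt y aplicando v(0) = -3, encontramos v(t) = -4·t - 3. De la ecuación de la velocidad v(t) = -4·t - 3, sustituimos t = 1 para obtener v = -7.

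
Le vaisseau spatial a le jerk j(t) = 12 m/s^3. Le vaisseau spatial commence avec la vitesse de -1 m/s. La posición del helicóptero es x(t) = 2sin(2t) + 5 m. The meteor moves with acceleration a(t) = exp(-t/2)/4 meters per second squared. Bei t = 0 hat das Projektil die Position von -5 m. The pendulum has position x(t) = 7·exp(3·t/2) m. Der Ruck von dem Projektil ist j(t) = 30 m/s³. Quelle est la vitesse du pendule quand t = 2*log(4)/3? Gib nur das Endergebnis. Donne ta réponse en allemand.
Die Antwort ist 42.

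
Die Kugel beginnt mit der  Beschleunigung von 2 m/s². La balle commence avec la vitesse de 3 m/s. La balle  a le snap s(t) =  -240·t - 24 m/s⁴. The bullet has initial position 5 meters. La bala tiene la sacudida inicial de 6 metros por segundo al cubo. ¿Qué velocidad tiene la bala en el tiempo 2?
Partiendo del snap s(t) = -240·t - 24, tomamos 3 integrales. La integral del snap, con j(0) = 6, da la sacudida: j(t) = -120·t^2 - 24·t + 6. La antiderivada de la sacudida es la aceleración. Usando a(0) = 2, obtenemos a(t) = -40·t^3 - 12·t^2 + 6·t + 2. La integral de la aceleración es la velocidad. Usando v(0) = 3, obtenemos v(t) = -10·t^4 - 4·t^3 + 3·t^2 + 2·t + 3. Usando v(t) = -10·t^4 - 4·t^3 + 3·t^2 + 2·t + 3 y sustituyendo t = 2, encontramos v = -173.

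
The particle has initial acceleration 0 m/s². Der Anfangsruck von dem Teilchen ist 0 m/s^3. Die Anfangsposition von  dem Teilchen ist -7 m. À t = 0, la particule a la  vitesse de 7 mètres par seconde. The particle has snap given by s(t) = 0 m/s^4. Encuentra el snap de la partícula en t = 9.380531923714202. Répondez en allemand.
Aus der Gleichung für den Snap s(t) = 0, setzen wir t = 9.380531923714202 ein und erhalten s = 0.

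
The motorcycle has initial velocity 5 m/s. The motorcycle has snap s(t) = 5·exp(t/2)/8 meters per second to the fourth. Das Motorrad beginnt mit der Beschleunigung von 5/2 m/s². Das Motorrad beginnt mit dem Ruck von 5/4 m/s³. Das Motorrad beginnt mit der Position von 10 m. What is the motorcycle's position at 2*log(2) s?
To solve this, we need to take 4 integrals of our snap equation s(t) = 5·exp(t/2)/8. Taking ∫s(t)dt and applying j(0) = 5/4, we find j(t) = 5·exp(t/2)/4. The integral of jerk is acceleration. Using a(0) = 5/2, we get a(t) = 5·exp(t/2)/2. The antiderivative of acceleration, with v(0) = 5, gives velocity: v(t) = 5·exp(t/2). The antiderivative of velocity is position. Using x(0) = 10, we get x(t) = 10·exp(t/2). We have position x(t) = 10·exp(t/2). Substituting t = 2*log(2): x(2*log(2)) = 20.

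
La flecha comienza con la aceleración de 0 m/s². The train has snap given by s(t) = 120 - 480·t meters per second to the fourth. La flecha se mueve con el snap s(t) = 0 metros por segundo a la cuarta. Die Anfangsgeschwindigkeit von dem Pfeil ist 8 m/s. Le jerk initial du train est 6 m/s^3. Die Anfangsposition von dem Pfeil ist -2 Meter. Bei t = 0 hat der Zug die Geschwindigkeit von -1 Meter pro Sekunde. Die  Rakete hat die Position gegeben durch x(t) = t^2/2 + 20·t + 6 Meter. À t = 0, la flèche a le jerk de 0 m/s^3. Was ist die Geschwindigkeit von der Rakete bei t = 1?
Um dies zu lösen, müssen wir 1 Ableitung unserer Gleichung für die Position x(t) = t^2/2 + 20·t + 6 nehmen. Mit d/dt von x(t) finden wir v(t) = t + 20. Wir haben die Geschwindigkeit v(t) = t + 20. Durch Einsetzen von t = 1: v(1) = 21.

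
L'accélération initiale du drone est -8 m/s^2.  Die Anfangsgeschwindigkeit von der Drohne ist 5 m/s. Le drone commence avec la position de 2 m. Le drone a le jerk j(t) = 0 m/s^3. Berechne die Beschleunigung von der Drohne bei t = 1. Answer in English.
To solve this, we need to take 1 integral of our jerk equation j(t) = 0. The antiderivative of jerk, with a(0) = -8, gives acceleration: a(t) = -8. We have acceleration a(t) = -8. Substituting t = 1: a(1) = -8.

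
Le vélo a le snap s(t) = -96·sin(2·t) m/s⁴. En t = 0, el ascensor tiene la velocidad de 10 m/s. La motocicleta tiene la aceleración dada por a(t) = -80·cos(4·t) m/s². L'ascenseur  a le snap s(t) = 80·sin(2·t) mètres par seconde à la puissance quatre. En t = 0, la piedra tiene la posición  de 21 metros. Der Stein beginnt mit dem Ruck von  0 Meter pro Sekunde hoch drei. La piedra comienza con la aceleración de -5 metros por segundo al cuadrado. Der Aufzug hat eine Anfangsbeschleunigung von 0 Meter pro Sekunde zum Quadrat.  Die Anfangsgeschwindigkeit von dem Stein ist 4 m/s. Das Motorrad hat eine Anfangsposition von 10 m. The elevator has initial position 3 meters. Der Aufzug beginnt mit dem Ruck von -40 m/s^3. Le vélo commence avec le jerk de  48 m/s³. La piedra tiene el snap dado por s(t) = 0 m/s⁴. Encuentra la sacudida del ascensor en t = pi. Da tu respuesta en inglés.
To solve this, we need to take 1 antiderivative of our snap equation s(t) = 80·sin(2·t). The antiderivative of snap is jerk. Using j(0) = -40, we get j(t) = -40·cos(2·t). From the given jerk equation j(t) = -40·cos(2·t), we substitute t = pi to get j = -40.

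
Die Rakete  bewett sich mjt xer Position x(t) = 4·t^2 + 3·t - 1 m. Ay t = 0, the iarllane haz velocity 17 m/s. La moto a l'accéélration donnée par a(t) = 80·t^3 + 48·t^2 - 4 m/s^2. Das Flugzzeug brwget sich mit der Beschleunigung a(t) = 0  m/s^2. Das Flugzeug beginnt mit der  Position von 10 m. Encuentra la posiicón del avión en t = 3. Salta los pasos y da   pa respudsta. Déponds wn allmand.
Bei t = 3, x = 61.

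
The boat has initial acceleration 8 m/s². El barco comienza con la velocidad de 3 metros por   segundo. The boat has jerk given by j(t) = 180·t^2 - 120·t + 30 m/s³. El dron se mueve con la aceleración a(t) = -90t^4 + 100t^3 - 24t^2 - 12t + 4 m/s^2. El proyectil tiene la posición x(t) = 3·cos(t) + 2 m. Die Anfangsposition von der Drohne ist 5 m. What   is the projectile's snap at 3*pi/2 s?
We must differentiate our position equation x(t) = 3·cos(t) + 2 4 times. Differentiating position, we get velocity: v(t) = -3·sin(t). Differentiating velocity, we get acceleration: a(t) = -3·cos(t). Differentiating acceleration, we get jerk: j(t) = 3·sin(t). Taking d/dt of j(t), we find s(t) = 3·cos(t). From the given snap equation s(t) = 3·cos(t), we substitute t = 3*pi/2 to get s = 0.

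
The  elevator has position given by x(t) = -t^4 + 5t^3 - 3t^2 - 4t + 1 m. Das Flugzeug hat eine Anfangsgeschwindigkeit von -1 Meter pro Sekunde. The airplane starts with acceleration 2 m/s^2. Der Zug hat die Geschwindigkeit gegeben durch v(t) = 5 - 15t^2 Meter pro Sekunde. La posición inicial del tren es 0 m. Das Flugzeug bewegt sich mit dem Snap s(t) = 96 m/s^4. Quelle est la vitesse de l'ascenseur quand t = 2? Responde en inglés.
We must differentiate our position equation x(t) = -t^4 + 5·t^3 - 3·t^2 - 4·t + 1 1 time. Differentiating position, we get velocity: v(t) = -4·t^3 + 15·t^2 - 6·t - 4. We have velocity v(t) = -4·t^3 + 15·t^2 - 6·t - 4. Substituting t = 2: v(2) = 12.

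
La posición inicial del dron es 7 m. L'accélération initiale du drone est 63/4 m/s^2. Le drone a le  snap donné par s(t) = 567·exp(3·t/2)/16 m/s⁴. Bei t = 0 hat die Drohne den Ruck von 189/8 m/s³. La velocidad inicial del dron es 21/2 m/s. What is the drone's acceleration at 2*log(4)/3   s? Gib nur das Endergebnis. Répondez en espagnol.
La respuesta es 63.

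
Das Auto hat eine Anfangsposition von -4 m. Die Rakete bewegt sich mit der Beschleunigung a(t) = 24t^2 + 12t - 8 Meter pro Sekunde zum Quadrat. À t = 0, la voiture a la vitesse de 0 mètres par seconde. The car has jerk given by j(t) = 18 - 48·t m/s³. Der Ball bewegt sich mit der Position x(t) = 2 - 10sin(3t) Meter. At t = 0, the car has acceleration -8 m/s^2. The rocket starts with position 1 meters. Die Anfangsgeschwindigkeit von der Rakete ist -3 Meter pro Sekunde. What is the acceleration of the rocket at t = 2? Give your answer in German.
Mit a(t) = 24·t^2 + 12·t - 8 und Einsetzen von t = 2, finden wir a = 112.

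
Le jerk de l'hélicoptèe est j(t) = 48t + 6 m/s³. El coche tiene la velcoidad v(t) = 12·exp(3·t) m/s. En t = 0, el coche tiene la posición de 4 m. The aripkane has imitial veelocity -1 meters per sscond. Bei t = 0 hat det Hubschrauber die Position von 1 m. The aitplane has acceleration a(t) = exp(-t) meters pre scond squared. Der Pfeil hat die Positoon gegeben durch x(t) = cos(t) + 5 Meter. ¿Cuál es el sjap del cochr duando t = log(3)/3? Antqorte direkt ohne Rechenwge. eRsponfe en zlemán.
Der Snap bei t = log(3)/3 ist s = 972.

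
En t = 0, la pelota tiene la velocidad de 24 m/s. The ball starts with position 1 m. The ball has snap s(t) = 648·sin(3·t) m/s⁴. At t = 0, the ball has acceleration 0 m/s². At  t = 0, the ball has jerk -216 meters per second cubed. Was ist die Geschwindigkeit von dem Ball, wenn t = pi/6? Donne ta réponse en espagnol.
Debemos encontrar la integral de nuestra ecuación del snap s(t) = 648·sin(3·t) 3 veces. Tomando ∫s(t)dt y aplicando j(0) = -216, encontramos j(t) = -216·cos(3·t). La integral de la sacudida, con a(0) = 0, da la aceleración: a(t) = -72·sin(3·t). La antiderivada de la aceleración es la velocidad. Usando v(0) = 24, obtenemos v(t) = 24·cos(3·t). Tenemos la velocidad v(t) = 24·cos(3·t). Sustituyendo t = pi/6: v(pi/6) = 0.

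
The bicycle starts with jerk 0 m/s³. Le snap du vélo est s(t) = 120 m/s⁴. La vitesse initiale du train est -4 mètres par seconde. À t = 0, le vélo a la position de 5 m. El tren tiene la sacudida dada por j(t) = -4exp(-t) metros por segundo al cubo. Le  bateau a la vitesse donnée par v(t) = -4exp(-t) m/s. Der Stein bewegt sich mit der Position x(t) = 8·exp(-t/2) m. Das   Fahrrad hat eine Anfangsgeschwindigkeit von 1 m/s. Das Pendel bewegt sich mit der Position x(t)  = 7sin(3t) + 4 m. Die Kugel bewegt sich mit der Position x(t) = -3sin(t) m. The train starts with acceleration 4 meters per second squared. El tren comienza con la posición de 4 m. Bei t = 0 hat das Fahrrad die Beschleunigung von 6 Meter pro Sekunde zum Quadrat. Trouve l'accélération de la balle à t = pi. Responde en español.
Para resolver esto, necesitamos tomar 2 derivadas de nuestra ecuación de la posición x(t) = -3·sin(t). Tomando d/dt de x(t), encontramos v(t) = -3·cos(t). Derivando la velocidad, obtenemos la aceleración: a(t) = 3·sin(t). Usando a(t) = 3·sin(t) y sustituyendo t = pi, encontramos a = 0.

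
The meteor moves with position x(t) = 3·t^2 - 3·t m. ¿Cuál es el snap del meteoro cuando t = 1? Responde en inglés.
To solve this, we need to take 4 derivatives of our position equation x(t) = 3·t^2 - 3·t. Taking d/dt of x(t), we find v(t) = 6·t - 3. The derivative of velocity gives acceleration: a(t) = 6. The derivative of acceleration gives jerk: j(t) = 0. Taking d/dt of j(t), we find s(t) = 0. We have snap s(t) = 0. Substituting t = 1: s(1) = 0.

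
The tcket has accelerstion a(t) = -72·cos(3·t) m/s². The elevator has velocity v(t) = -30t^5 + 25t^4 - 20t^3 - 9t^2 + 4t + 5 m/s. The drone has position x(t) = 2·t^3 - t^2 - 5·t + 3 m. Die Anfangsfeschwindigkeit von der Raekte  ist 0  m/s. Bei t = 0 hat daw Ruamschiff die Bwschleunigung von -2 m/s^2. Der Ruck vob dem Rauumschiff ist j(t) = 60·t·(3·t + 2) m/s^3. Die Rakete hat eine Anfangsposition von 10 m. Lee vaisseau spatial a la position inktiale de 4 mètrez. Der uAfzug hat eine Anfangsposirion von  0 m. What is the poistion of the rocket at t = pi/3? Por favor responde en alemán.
Um dies zu lösen, müssen wir 2 Integrale unserer Gleichung für die Beschleunigung a(t) = -72·cos(3·t) finden. Das Integral von der Beschleunigung ist die Geschwindigkeit. Mit v(0) = 0 erhalten wir v(t) = -24·sin(3·t). Das Integral von der Geschwindigkeit, mit x(0) = 10, ergibt die Position: x(t) = 8·cos(3·t) + 2. Wir haben die Position x(t) = 8·cos(3·t) + 2. Durch Einsetzen von t = pi/3: x(pi/3) = -6.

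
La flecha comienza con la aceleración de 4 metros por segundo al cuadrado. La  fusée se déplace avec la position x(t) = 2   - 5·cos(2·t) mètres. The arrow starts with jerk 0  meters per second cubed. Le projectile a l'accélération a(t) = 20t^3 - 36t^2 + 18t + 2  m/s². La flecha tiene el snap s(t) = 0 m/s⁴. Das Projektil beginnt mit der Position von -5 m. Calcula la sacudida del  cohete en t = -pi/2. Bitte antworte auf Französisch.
Nous devons dériver notre équation de la position x(t) = 2 - 5·cos(2·t) 3 fois. La dérivée de la position donne la vitesse: v(t) = 10·sin(2·t). La dérivée de la vitesse donne l'accélération: a(t) = 20·cos(2·t). En prenant d/dt de a(t), nous trouvons j(t) = -40·sin(2·t). De l'équation du jerk j(t) = -40·sin(2·t), nous substituons t = -pi/2 pour obtenir j = 0.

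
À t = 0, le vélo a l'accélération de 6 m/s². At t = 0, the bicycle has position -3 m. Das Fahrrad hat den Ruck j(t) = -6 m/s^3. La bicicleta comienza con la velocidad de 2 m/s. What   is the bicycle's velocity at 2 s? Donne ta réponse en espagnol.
Para resolver esto, necesitamos tomar 2 antiderivadas de nuestra ecuación de la sacudida j(t) = -6. La integral de la sacudida, con a(0) = 6, da la aceleración: a(t) = 6 - 6·t. Tomando ∫a(t)dt y aplicando v(0) = 2, encontramos v(t) = -3·t^2 + 6·t + 2. Tenemos la velocidad v(t) = -3·t^2 + 6·t + 2. Sustituyendo t = 2: v(2) = 2.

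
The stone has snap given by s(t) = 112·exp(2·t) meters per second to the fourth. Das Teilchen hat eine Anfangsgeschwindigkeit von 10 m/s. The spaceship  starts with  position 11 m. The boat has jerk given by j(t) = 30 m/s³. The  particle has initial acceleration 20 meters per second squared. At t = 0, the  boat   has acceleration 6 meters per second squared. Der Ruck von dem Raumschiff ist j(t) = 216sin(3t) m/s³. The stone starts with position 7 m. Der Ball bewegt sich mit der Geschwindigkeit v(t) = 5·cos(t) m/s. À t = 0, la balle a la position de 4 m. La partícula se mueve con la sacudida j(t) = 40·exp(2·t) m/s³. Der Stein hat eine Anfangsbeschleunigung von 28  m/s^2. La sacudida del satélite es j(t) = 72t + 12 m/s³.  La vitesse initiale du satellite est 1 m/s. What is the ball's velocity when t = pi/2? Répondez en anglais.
We have velocity v(t) = 5·cos(t). Substituting t = pi/2: v(pi/2) = 0.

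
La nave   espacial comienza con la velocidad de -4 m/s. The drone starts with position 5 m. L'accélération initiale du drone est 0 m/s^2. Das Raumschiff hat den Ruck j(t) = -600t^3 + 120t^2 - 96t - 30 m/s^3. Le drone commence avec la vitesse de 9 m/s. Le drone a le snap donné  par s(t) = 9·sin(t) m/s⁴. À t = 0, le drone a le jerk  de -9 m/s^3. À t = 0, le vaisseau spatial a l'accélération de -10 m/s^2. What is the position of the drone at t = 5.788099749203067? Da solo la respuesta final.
The position at t = 5.788099749203067 is x = 0.724037559130240.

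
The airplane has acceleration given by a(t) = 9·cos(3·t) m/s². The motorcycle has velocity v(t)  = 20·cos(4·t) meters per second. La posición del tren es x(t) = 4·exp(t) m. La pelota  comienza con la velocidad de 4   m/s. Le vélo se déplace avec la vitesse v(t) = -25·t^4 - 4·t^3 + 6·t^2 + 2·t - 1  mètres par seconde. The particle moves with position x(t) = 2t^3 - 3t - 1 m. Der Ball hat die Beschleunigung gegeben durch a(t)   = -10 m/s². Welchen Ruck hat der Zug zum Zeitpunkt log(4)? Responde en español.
Para resolver esto, necesitamos tomar 3 derivadas de nuestra ecuación de la posición x(t) = 4·exp(t). Derivando la posición, obtenemos la velocidad: v(t) = 4·exp(t). Tomando d/dt de v(t), encontramos a(t) = 4·exp(t). Derivando la aceleración, obtenemos la sacudida: j(t) = 4·exp(t). De la ecuación de la sacudida j(t) = 4·exp(t), sustituimos t = log(4) para obtener j = 16.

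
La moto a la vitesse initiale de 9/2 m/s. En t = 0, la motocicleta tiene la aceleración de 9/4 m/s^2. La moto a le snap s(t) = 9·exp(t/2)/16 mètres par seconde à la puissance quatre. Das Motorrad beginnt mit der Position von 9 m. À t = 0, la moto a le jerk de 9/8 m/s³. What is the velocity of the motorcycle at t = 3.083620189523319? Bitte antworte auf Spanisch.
Para resolver esto, necesitamos tomar 3 integrales de nuestra ecuación del snap s(t) = 9·exp(t/2)/16. Integrando el snap y usando la condición inicial j(0) = 9/8, obtenemos j(t) = 9·exp(t/2)/8. La integral de la sacudida es la aceleración. Usando a(0) = 9/4, obtenemos a(t) = 9·exp(t/2)/4. La antiderivada de la aceleración es la velocidad. Usando v(0) = 9/2, obtenemos v(t) = 9·exp(t/2)/2. De la ecuación de la velocidad v(t) = 9·exp(t/2)/2, sustituimos t = 3.083620189523319 para obtener v = 21.0286857044155.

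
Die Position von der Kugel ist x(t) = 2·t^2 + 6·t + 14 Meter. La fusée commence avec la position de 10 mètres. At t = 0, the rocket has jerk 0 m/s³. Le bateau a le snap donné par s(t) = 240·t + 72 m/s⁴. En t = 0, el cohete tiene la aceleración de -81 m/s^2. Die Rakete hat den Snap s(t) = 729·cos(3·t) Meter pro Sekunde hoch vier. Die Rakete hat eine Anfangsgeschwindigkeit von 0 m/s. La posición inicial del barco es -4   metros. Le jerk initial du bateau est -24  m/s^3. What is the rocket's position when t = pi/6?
Starting from snap s(t) = 729·cos(3·t), we take 4 antiderivatives. Integrating snap and using the initial condition j(0) = 0, we get j(t) = 243·sin(3·t). Taking ∫j(t)dt and applying a(0) = -81, we find a(t) = -81·cos(3·t). Integrating acceleration and using the initial condition v(0) = 0, we get v(t) = -27·sin(3·t). Finding the antiderivative of v(t) and using x(0) = 10: x(t) = 9·cos(3·t) + 1. We have position x(t) = 9·cos(3·t) + 1. Substituting t = pi/6: x(pi/6) = 1.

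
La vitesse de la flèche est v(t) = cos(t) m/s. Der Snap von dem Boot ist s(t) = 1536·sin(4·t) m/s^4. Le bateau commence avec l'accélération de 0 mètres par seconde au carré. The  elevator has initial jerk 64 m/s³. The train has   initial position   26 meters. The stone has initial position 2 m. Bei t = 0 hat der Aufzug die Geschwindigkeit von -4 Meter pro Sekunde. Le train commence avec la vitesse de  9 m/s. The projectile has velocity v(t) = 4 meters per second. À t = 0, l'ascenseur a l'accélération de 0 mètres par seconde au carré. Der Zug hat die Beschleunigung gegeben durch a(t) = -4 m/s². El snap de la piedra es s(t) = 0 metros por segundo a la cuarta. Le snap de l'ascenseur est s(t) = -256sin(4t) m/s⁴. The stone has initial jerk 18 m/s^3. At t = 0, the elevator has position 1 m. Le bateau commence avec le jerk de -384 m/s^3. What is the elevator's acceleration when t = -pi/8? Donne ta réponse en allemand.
Wir müssen unsere Gleichung für den Snap s(t) = -256·sin(4·t) 2-mal integrieren. Die Stammfunktion von dem Snap ist der Ruck. Mit j(0) = 64 erhalten wir j(t) = 64·cos(4·t). Die Stammfunktion von dem Ruck ist die Beschleunigung. Mit a(0) = 0 erhalten wir a(t) = 16·sin(4·t). Wir haben die Beschleunigung a(t) = 16·sin(4·t). Durch Einsetzen von t = -pi/8: a(-pi/8) = -16.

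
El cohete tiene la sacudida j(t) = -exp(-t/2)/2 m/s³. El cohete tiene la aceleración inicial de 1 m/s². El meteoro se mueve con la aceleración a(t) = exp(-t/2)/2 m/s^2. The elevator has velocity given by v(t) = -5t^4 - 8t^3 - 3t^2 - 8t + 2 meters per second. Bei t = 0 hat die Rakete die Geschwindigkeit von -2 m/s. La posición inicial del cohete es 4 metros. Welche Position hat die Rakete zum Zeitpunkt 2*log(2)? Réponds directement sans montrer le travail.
x(2*log(2)) = 2.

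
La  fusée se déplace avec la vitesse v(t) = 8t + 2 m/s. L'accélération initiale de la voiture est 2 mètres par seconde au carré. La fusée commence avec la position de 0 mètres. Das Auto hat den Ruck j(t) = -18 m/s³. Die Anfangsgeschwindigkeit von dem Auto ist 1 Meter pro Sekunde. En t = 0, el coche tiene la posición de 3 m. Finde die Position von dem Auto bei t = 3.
Um dies zu lösen, müssen wir 3 Integrale unserer Gleichung für den Ruck j(t) = -18 finden. Das Integral von dem Ruck, mit a(0) = 2, ergibt die Beschleunigung: a(t) = 2 - 18·t. Durch Integration von der Beschleunigung und Verwendung der Anfangsbedingung v(0) = 1, erhalten wir v(t) = -9·t^2 + 2·t + 1. Die Stammfunktion von der Geschwindigkeit ist die Position. Mit x(0) = 3 erhalten wir x(t) = -3·t^3 + t^2 + t + 3. Wir haben die Position x(t) = -3·t^3 + t^2 + t + 3. Durch Einsetzen von t = 3: x(3) = -66.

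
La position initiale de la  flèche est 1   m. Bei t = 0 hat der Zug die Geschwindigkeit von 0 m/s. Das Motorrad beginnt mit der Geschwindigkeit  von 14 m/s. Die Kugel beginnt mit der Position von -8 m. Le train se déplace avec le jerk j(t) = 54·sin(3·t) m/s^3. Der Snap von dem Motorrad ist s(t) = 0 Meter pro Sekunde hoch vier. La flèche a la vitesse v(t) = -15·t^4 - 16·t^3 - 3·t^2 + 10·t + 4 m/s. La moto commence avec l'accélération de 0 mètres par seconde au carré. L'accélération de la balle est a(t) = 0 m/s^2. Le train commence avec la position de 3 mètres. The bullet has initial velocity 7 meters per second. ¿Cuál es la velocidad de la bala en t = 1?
Partiendo de la aceleración a(t) = 0, tomamos 1 integral. Integrando la aceleración y usando la condición inicial v(0) = 7, obtenemos v(t) = 7. De la ecuación de la velocidad v(t) = 7, sustituimos t = 1 para obtener v = 7.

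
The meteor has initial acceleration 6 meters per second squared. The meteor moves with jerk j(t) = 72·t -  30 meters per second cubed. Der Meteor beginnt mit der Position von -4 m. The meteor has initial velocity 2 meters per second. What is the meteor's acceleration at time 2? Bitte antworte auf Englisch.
Starting from jerk j(t) = 72·t - 30, we take 1 integral. The antiderivative of jerk is acceleration. Using a(0) = 6, we get a(t) = 36·t^2 - 30·t + 6. Using a(t) = 36·t^2 - 30·t + 6 and substituting t = 2, we find a = 90.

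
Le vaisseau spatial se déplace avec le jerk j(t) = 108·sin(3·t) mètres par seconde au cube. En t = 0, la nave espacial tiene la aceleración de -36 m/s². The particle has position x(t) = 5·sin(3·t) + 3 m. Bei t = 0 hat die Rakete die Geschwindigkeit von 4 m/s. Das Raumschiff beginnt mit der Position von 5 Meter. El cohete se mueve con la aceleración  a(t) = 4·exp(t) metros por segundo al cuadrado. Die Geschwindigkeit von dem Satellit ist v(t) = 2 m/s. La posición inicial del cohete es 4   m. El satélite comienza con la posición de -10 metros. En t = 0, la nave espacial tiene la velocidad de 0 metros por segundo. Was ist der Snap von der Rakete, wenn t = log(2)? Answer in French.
Pour résoudre ceci, nous devons prendre 2 dérivées de notre équation de l'accélération a(t) = 4·exp(t). La dérivée de l'accélération donne le jerk: j(t) = 4·exp(t). La dérivée du jerk donne le snap: s(t) = 4·exp(t). En utilisant s(t) = 4·exp(t) et en substituant t = log(2), nous trouvons s = 8.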